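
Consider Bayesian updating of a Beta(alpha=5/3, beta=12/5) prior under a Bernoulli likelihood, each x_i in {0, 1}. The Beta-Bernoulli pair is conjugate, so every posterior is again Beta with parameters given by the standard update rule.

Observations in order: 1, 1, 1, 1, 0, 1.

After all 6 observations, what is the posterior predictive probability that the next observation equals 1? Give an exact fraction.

100/151

obs 1: x=1 → posterior Beta(8/3, 12/5)
obs 2: x=1 → posterior Beta(11/3, 12/5)
obs 3: x=1 → posterior Beta(14/3, 12/5)
obs 4: x=1 → posterior Beta(17/3, 12/5)
obs 5: x=0 → posterior Beta(17/3, 17/5)
obs 6: x=1 → posterior Beta(20/3, 17/5)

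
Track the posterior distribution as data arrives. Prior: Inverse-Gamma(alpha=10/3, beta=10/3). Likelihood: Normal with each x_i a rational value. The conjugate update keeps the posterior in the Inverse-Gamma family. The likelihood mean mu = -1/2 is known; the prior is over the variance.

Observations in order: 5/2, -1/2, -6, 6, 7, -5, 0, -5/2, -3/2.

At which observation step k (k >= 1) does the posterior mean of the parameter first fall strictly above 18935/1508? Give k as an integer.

k = 5

obs 1: x=5/2 → posterior Inverse-Gamma(23/6, 47/6)
obs 2: x=-1/2 → posterior Inverse-Gamma(13/3, 47/6)
obs 3: x=-6 → posterior Inverse-Gamma(29/6, 551/24)
obs 4: x=6 → posterior Inverse-Gamma(16/3, 529/12)
obs 5: x=7 → posterior Inverse-Gamma(35/6, 1733/24)
obs 6: x=-5 → posterior Inverse-Gamma(19/3, 247/3)
obs 7: x=0 → posterior Inverse-Gamma(41/6, 1979/24)
obs 8: x=-5/2 → posterior Inverse-Gamma(22/3, 2027/24)
obs 9: x=-3/2 → posterior Inverse-Gamma(47/6, 2039/24)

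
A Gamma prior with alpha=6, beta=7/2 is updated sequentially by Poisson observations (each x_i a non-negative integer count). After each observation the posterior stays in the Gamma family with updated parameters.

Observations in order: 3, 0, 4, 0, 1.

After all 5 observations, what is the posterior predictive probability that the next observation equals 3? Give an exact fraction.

obs 1: x=3 → posterior Gamma(9, 9/2)
obs 2: x=0 → posterior Gamma(9, 11/2)
obs 3: x=4 → posterior Gamma(13, 13/2)
obs 4: x=0 → posterior Gamma(13, 15/2)
obs 5: x=1 → posterior Gamma(14, 17/2)

754332662986116161920/5480386857784802185939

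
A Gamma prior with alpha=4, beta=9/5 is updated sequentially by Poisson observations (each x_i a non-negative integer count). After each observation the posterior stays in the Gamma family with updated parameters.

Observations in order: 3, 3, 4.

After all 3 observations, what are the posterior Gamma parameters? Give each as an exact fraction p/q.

obs 1: x=3 → posterior Gamma(7, 14/5)
obs 2: x=3 → posterior Gamma(10, 19/5)
obs 3: x=4 → posterior Gamma(14, 24/5)

alpha=14, beta=24/5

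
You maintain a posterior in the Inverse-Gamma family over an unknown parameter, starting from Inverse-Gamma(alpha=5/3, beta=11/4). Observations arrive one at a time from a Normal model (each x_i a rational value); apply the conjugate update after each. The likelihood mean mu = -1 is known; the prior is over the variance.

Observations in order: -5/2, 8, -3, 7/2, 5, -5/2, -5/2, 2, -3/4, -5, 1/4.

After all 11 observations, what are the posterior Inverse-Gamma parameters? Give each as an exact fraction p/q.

obs 1: x=-5/2 → posterior Inverse-Gamma(13/6, 31/8)
obs 2: x=8 → posterior Inverse-Gamma(8/3, 355/8)
obs 3: x=-3 → posterior Inverse-Gamma(19/6, 371/8)
obs 4: x=7/2 → posterior Inverse-Gamma(11/3, 113/2)
obs 5: x=5 → posterior Inverse-Gamma(25/6, 149/2)
obs 6: x=-5/2 → posterior Inverse-Gamma(14/3, 605/8)
obs 7: x=-5/2 → posterior Inverse-Gamma(31/6, 307/4)
obs 8: x=2 → posterior Inverse-Gamma(17/3, 325/4)
obs 9: x=-3/4 → posterior Inverse-Gamma(37/6, 2601/32)
obs 10: x=-5 → posterior Inverse-Gamma(20/3, 2857/32)
obs 11: x=1/4 → posterior Inverse-Gamma(43/6, 1441/16)

alpha=43/6, beta=1441/16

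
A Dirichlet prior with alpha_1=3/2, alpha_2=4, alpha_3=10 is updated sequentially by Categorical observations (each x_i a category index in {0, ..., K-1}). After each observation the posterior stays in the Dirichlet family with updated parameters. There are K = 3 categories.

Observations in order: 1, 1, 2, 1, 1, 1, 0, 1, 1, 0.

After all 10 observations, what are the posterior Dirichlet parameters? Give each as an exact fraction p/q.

obs 1: x=1 → posterior Dirichlet(3/2, 5, 10)
obs 2: x=1 → posterior Dirichlet(3/2, 6, 10)
obs 3: x=2 → posterior Dirichlet(3/2, 6, 11)
obs 4: x=1 → posterior Dirichlet(3/2, 7, 11)
obs 5: x=1 → posterior Dirichlet(3/2, 8, 11)
obs 6: x=1 → posterior Dirichlet(3/2, 9, 11)
obs 7: x=0 → posterior Dirichlet(5/2, 9, 11)
obs 8: x=1 → posterior Dirichlet(5/2, 10, 11)
obs 9: x=1 → posterior Dirichlet(5/2, 11, 11)
obs 10: x=0 → posterior Dirichlet(7/2, 11, 11)

alpha_1=7/2, alpha_2=11, alpha_3=11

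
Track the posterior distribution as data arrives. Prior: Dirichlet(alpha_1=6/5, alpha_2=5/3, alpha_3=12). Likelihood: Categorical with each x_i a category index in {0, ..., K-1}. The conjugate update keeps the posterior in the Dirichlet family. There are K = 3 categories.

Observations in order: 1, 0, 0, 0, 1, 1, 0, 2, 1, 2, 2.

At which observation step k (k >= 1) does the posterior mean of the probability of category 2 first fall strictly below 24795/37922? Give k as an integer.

obs 1: x=1 → posterior Dirichlet(6/5, 8/3, 12)
obs 2: x=0 → posterior Dirichlet(11/5, 8/3, 12)
obs 3: x=0 → posterior Dirichlet(16/5, 8/3, 12)
obs 4: x=0 → posterior Dirichlet(21/5, 8/3, 12)
obs 5: x=1 → posterior Dirichlet(21/5, 11/3, 12)
obs 6: x=1 → posterior Dirichlet(21/5, 14/3, 12)
obs 7: x=0 → posterior Dirichlet(26/5, 14/3, 12)
obs 8: x=2 → posterior Dirichlet(26/5, 14/3, 13)
obs 9: x=1 → posterior Dirichlet(26/5, 17/3, 13)
obs 10: x=2 → posterior Dirichlet(26/5, 17/3, 14)
obs 11: x=2 → posterior Dirichlet(26/5, 17/3, 15)

k = 4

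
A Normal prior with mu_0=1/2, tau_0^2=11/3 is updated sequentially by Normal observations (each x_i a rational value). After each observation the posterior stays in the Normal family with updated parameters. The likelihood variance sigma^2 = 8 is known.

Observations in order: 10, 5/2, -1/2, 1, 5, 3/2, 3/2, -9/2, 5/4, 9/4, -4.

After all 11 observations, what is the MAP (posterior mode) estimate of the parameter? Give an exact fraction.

188/145

obs 1: x=10 → posterior Normal(122/35, 88/35)
obs 2: x=5/2 → posterior Normal(13/4, 44/23)
obs 3: x=-1/2 → posterior Normal(48/19, 88/57)
obs 4: x=1 → posterior Normal(155/68, 22/17)
obs 5: x=5 → posterior Normal(210/79, 88/79)
obs 6: x=3/2 → posterior Normal(151/60, 44/45)
obs 7: x=3/2 → posterior Normal(243/101, 88/101)
obs 8: x=-9/2 → posterior Normal(387/224, 11/14)
obs 9: x=5/4 → posterior Normal(829/492, 88/123)
obs 10: x=9/4 → posterior Normal(116/67, 44/67)
obs 11: x=-4 → posterior Normal(188/145, 88/145)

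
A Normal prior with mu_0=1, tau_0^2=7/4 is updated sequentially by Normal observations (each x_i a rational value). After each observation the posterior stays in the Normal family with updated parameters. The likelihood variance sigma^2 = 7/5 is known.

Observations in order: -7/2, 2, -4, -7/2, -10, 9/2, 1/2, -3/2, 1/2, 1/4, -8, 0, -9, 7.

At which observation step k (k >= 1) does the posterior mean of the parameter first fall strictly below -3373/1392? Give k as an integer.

obs 1: x=-7/2 → posterior Normal(-3/2, 7/9)
obs 2: x=2 → posterior Normal(-1/4, 1/2)
obs 3: x=-4 → posterior Normal(-47/38, 7/19)
obs 4: x=-7/2 → posterior Normal(-41/24, 7/24)
obs 5: x=-10 → posterior Normal(-91/29, 7/29)
obs 6: x=9/2 → posterior Normal(-137/68, 7/34)
obs 7: x=1/2 → posterior Normal(-22/13, 7/39)
obs 8: x=-3/2 → posterior Normal(-147/88, 7/44)
obs 9: x=1/2 → posterior Normal(-71/49, 1/7)
obs 10: x=1/4 → posterior Normal(-31/24, 7/54)
obs 11: x=-8 → posterior Normal(-439/236, 7/59)
obs 12: x=0 → posterior Normal(-439/256, 7/64)
obs 13: x=-9 → posterior Normal(-619/276, 7/69)
obs 14: x=7 → posterior Normal(-479/296, 7/74)

k = 5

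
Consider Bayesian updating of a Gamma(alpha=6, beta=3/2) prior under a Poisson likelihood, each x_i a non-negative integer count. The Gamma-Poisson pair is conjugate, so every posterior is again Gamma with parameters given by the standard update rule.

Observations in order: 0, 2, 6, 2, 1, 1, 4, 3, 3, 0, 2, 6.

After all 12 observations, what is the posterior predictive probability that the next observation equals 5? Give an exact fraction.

71199453767464387694682533459387962493439764849150973647616/908485319620418693071190220095272672648773093786320077783229

obs 1: x=0 → posterior Gamma(6, 5/2)
obs 2: x=2 → posterior Gamma(8, 7/2)
obs 3: x=6 → posterior Gamma(14, 9/2)
obs 4: x=2 → posterior Gamma(16, 11/2)
obs 5: x=1 → posterior Gamma(17, 13/2)
obs 6: x=1 → posterior Gamma(18, 15/2)
obs 7: x=4 → posterior Gamma(22, 17/2)
obs 8: x=3 → posterior Gamma(25, 19/2)
obs 9: x=3 → posterior Gamma(28, 21/2)
obs 10: x=0 → posterior Gamma(28, 23/2)
obs 11: x=2 → posterior Gamma(30, 25/2)
obs 12: x=6 → posterior Gamma(36, 27/2)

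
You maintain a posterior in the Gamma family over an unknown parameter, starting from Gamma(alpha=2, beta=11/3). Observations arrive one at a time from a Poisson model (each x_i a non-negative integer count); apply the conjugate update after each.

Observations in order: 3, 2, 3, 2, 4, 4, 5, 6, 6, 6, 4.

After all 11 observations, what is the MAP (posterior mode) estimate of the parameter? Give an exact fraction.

obs 1: x=3 → posterior Gamma(5, 14/3)
obs 2: x=2 → posterior Gamma(7, 17/3)
obs 3: x=3 → posterior Gamma(10, 20/3)
obs 4: x=2 → posterior Gamma(12, 23/3)
obs 5: x=4 → posterior Gamma(16, 26/3)
obs 6: x=4 → posterior Gamma(20, 29/3)
obs 7: x=5 → posterior Gamma(25, 32/3)
obs 8: x=6 → posterior Gamma(31, 35/3)
obs 9: x=6 → posterior Gamma(37, 38/3)
obs 10: x=6 → posterior Gamma(43, 41/3)
obs 11: x=4 → posterior Gamma(47, 44/3)

69/22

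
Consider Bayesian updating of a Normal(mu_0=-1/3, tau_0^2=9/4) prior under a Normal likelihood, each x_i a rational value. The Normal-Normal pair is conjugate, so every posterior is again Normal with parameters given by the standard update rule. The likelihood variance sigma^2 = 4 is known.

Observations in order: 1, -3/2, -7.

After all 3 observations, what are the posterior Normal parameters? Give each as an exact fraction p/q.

obs 1: x=1 → posterior Normal(11/75, 36/25)
obs 2: x=-3/2 → posterior Normal(-59/204, 18/17)
obs 3: x=-7 → posterior Normal(-437/258, 36/43)

mu_0=-437/258, tau_0^2=36/43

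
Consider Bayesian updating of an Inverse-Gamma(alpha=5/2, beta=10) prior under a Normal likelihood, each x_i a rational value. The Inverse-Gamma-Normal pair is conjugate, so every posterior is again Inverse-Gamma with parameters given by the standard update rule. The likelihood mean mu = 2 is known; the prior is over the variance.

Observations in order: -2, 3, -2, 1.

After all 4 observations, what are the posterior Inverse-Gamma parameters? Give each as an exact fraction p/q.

obs 1: x=-2 → posterior Inverse-Gamma(3, 18)
obs 2: x=3 → posterior Inverse-Gamma(7/2, 37/2)
obs 3: x=-2 → posterior Inverse-Gamma(4, 53/2)
obs 4: x=1 → posterior Inverse-Gamma(9/2, 27)

alpha=9/2, beta=27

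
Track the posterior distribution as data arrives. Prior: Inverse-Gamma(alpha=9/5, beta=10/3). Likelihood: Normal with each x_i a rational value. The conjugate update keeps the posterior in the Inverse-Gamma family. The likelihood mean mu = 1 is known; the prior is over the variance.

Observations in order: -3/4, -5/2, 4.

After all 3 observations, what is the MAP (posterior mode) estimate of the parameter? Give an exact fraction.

obs 1: x=-3/4 → posterior Inverse-Gamma(23/10, 467/96)
obs 2: x=-5/2 → posterior Inverse-Gamma(14/5, 1055/96)
obs 3: x=4 → posterior Inverse-Gamma(33/10, 1487/96)

7435/2064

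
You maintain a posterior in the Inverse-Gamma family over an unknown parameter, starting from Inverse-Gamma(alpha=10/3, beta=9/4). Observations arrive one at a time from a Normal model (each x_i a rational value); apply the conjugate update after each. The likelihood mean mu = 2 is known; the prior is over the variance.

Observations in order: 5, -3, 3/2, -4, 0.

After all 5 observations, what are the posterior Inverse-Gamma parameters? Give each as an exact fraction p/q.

obs 1: x=5 → posterior Inverse-Gamma(23/6, 27/4)
obs 2: x=-3 → posterior Inverse-Gamma(13/3, 77/4)
obs 3: x=3/2 → posterior Inverse-Gamma(29/6, 155/8)
obs 4: x=-4 → posterior Inverse-Gamma(16/3, 299/8)
obs 5: x=0 → posterior Inverse-Gamma(35/6, 315/8)

alpha=35/6, beta=315/8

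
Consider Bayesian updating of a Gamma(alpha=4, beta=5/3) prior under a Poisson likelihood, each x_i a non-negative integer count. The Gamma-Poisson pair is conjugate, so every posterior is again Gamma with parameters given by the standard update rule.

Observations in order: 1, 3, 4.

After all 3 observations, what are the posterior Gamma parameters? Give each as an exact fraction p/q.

obs 1: x=1 → posterior Gamma(5, 8/3)
obs 2: x=3 → posterior Gamma(8, 11/3)
obs 3: x=4 → posterior Gamma(12, 14/3)

alpha=12, beta=14/3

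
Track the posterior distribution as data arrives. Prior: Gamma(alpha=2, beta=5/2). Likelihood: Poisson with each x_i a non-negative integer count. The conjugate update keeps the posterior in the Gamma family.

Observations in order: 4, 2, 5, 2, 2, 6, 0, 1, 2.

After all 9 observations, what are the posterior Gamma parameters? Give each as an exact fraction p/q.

alpha=26, beta=23/2

obs 1: x=4 → posterior Gamma(6, 7/2)
obs 2: x=2 → posterior Gamma(8, 9/2)
obs 3: x=5 → posterior Gamma(13, 11/2)
obs 4: x=2 → posterior Gamma(15, 13/2)
obs 5: x=2 → posterior Gamma(17, 15/2)
obs 6: x=6 → posterior Gamma(23, 17/2)
obs 7: x=0 → posterior Gamma(23, 19/2)
obs 8: x=1 → posterior Gamma(24, 21/2)
obs 9: x=2 → posterior Gamma(26, 23/2)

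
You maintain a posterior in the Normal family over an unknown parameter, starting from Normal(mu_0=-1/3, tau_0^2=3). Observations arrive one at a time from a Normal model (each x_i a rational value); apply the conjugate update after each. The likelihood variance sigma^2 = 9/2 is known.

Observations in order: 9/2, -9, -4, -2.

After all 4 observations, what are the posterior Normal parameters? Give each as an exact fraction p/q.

mu_0=-2, tau_0^2=9/11

obs 1: x=9/2 → posterior Normal(8/5, 9/5)
obs 2: x=-9 → posterior Normal(-10/7, 9/7)
obs 3: x=-4 → posterior Normal(-2, 1)
obs 4: x=-2 → posterior Normal(-2, 9/11)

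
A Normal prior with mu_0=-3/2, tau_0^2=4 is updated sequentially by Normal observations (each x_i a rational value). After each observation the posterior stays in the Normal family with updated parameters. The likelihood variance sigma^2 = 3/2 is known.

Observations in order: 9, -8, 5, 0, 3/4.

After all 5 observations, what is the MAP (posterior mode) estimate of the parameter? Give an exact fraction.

99/86

obs 1: x=9 → posterior Normal(135/22, 12/11)
obs 2: x=-8 → posterior Normal(7/38, 12/19)
obs 3: x=5 → posterior Normal(29/18, 4/9)
obs 4: x=0 → posterior Normal(87/70, 12/35)
obs 5: x=3/4 → posterior Normal(99/86, 12/43)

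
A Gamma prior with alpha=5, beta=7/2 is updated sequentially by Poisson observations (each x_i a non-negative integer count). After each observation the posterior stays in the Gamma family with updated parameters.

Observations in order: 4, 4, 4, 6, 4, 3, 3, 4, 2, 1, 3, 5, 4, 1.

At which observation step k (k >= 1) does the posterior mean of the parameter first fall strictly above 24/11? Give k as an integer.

obs 1: x=4 → posterior Gamma(9, 9/2)
obs 2: x=4 → posterior Gamma(13, 11/2)
obs 3: x=4 → posterior Gamma(17, 13/2)
obs 4: x=6 → posterior Gamma(23, 15/2)
obs 5: x=4 → posterior Gamma(27, 17/2)
obs 6: x=3 → posterior Gamma(30, 19/2)
obs 7: x=3 → posterior Gamma(33, 21/2)
obs 8: x=4 → posterior Gamma(37, 23/2)
obs 9: x=2 → posterior Gamma(39, 25/2)
obs 10: x=1 → posterior Gamma(40, 27/2)
obs 11: x=3 → posterior Gamma(43, 29/2)
obs 12: x=5 → posterior Gamma(48, 31/2)
obs 13: x=4 → posterior Gamma(52, 33/2)
obs 14: x=1 → posterior Gamma(53, 35/2)

k = 2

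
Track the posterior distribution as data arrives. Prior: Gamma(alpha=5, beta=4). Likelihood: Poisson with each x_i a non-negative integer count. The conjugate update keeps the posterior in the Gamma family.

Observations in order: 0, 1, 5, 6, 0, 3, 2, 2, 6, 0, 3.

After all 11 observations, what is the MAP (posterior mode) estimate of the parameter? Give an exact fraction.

obs 1: x=0 → posterior Gamma(5, 5)
obs 2: x=1 → posterior Gamma(6, 6)
obs 3: x=5 → posterior Gamma(11, 7)
obs 4: x=6 → posterior Gamma(17, 8)
obs 5: x=0 → posterior Gamma(17, 9)
obs 6: x=3 → posterior Gamma(20, 10)
obs 7: x=2 → posterior Gamma(22, 11)
obs 8: x=2 → posterior Gamma(24, 12)
obs 9: x=6 → posterior Gamma(30, 13)
obs 10: x=0 → posterior Gamma(30, 14)
obs 11: x=3 → posterior Gamma(33, 15)

32/15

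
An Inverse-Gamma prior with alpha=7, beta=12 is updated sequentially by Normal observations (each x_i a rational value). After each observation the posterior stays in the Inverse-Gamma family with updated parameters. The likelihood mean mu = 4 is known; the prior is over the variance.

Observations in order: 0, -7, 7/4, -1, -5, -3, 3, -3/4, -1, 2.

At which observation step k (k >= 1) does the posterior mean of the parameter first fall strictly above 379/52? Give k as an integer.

obs 1: x=0 → posterior Inverse-Gamma(15/2, 20)
obs 2: x=-7 → posterior Inverse-Gamma(8, 161/2)
obs 3: x=7/4 → posterior Inverse-Gamma(17/2, 2657/32)
obs 4: x=-1 → posterior Inverse-Gamma(9, 3057/32)
obs 5: x=-5 → posterior Inverse-Gamma(19/2, 4353/32)
obs 6: x=-3 → posterior Inverse-Gamma(10, 5137/32)
obs 7: x=3 → posterior Inverse-Gamma(21/2, 5153/32)
obs 8: x=-3/4 → posterior Inverse-Gamma(11, 2757/16)
obs 9: x=-1 → posterior Inverse-Gamma(23/2, 2957/16)
obs 10: x=2 → posterior Inverse-Gamma(12, 2989/16)

k = 2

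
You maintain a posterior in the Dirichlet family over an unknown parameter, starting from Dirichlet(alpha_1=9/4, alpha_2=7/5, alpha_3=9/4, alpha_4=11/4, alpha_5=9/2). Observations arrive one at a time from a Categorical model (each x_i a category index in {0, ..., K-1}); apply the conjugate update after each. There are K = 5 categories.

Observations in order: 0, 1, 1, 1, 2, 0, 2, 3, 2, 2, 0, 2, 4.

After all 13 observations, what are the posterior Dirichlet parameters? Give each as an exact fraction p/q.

alpha_1=21/4, alpha_2=22/5, alpha_3=29/4, alpha_4=15/4, alpha_5=11/2

obs 1: x=0 → posterior Dirichlet(13/4, 7/5, 9/4, 11/4, 9/2)
obs 2: x=1 → posterior Dirichlet(13/4, 12/5, 9/4, 11/4, 9/2)
obs 3: x=1 → posterior Dirichlet(13/4, 17/5, 9/4, 11/4, 9/2)
obs 4: x=1 → posterior Dirichlet(13/4, 22/5, 9/4, 11/4, 9/2)
obs 5: x=2 → posterior Dirichlet(13/4, 22/5, 13/4, 11/4, 9/2)
obs 6: x=0 → posterior Dirichlet(17/4, 22/5, 13/4, 11/4, 9/2)
obs 7: x=2 → posterior Dirichlet(17/4, 22/5, 17/4, 11/4, 9/2)
obs 8: x=3 → posterior Dirichlet(17/4, 22/5, 17/4, 15/4, 9/2)
obs 9: x=2 → posterior Dirichlet(17/4, 22/5, 21/4, 15/4, 9/2)
obs 10: x=2 → posterior Dirichlet(17/4, 22/5, 25/4, 15/4, 9/2)
obs 11: x=0 → posterior Dirichlet(21/4, 22/5, 25/4, 15/4, 9/2)
obs 12: x=2 → posterior Dirichlet(21/4, 22/5, 29/4, 15/4, 9/2)
obs 13: x=4 → posterior Dirichlet(21/4, 22/5, 29/4, 15/4, 11/2)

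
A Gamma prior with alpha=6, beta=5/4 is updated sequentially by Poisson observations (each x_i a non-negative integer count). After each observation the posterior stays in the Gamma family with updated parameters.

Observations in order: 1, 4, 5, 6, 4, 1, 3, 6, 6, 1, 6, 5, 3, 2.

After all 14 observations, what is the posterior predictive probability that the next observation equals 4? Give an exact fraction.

61694119654385442256841383183519841099796166074714572116123800656360785498852648635297695610375681321619009082624/327017853953179685273634967785480997975402543160210849055106144271241994277155118453492832486517727375030517578125

obs 1: x=1 → posterior Gamma(7, 9/4)
obs 2: x=4 → posterior Gamma(11, 13/4)
obs 3: x=5 → posterior Gamma(16, 17/4)
obs 4: x=6 → posterior Gamma(22, 21/4)
obs 5: x=4 → posterior Gamma(26, 25/4)
obs 6: x=1 → posterior Gamma(27, 29/4)
obs 7: x=3 → posterior Gamma(30, 33/4)
obs 8: x=6 → posterior Gamma(36, 37/4)
obs 9: x=6 → posterior Gamma(42, 41/4)
obs 10: x=1 → posterior Gamma(43, 45/4)
obs 11: x=6 → posterior Gamma(49, 49/4)
obs 12: x=5 → posterior Gamma(54, 53/4)
obs 13: x=3 → posterior Gamma(57, 57/4)
obs 14: x=2 → posterior Gamma(59, 61/4)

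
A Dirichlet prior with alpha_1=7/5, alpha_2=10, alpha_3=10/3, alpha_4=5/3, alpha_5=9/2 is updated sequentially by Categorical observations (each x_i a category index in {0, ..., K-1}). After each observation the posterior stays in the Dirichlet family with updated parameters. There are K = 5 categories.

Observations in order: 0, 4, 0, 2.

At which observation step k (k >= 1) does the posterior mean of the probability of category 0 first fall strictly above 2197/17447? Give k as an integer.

obs 1: x=0 → posterior Dirichlet(12/5, 10, 10/3, 5/3, 9/2)
obs 2: x=4 → posterior Dirichlet(12/5, 10, 10/3, 5/3, 11/2)
obs 3: x=0 → posterior Dirichlet(17/5, 10, 10/3, 5/3, 11/2)
obs 4: x=2 → posterior Dirichlet(17/5, 10, 13/3, 5/3, 11/2)

k = 3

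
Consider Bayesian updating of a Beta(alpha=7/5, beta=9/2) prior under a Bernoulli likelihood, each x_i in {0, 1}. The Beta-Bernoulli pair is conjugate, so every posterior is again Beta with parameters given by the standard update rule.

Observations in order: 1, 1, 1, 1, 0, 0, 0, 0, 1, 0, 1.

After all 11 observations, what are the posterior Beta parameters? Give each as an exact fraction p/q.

obs 1: x=1 → posterior Beta(12/5, 9/2)
obs 2: x=1 → posterior Beta(17/5, 9/2)
obs 3: x=1 → posterior Beta(22/5, 9/2)
obs 4: x=1 → posterior Beta(27/5, 9/2)
obs 5: x=0 → posterior Beta(27/5, 11/2)
obs 6: x=0 → posterior Beta(27/5, 13/2)
obs 7: x=0 → posterior Beta(27/5, 15/2)
obs 8: x=0 → posterior Beta(27/5, 17/2)
obs 9: x=1 → posterior Beta(32/5, 17/2)
obs 10: x=0 → posterior Beta(32/5, 19/2)
obs 11: x=1 → posterior Beta(37/5, 19/2)

alpha=37/5, beta=19/2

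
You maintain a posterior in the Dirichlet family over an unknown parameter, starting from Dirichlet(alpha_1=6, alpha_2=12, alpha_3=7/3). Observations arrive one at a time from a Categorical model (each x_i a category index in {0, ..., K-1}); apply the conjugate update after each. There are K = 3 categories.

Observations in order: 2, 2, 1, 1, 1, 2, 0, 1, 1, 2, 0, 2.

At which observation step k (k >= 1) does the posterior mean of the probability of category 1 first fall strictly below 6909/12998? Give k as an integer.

obs 1: x=2 → posterior Dirichlet(6, 12, 10/3)
obs 2: x=2 → posterior Dirichlet(6, 12, 13/3)
obs 3: x=1 → posterior Dirichlet(6, 13, 13/3)
obs 4: x=1 → posterior Dirichlet(6, 14, 13/3)
obs 5: x=1 → posterior Dirichlet(6, 15, 13/3)
obs 6: x=2 → posterior Dirichlet(6, 15, 16/3)
obs 7: x=0 → posterior Dirichlet(7, 15, 16/3)
obs 8: x=1 → posterior Dirichlet(7, 16, 16/3)
obs 9: x=1 → posterior Dirichlet(7, 17, 16/3)
obs 10: x=2 → posterior Dirichlet(7, 17, 19/3)
obs 11: x=0 → posterior Dirichlet(8, 17, 19/3)
obs 12: x=2 → posterior Dirichlet(8, 17, 22/3)

k = 12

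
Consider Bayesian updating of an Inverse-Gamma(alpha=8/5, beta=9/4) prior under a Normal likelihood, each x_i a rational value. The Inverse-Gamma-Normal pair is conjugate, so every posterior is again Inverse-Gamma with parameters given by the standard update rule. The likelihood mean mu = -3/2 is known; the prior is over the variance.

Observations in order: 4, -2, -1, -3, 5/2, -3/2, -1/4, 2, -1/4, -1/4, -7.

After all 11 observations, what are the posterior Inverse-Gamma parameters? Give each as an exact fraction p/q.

obs 1: x=4 → posterior Inverse-Gamma(21/10, 139/8)
obs 2: x=-2 → posterior Inverse-Gamma(13/5, 35/2)
obs 3: x=-1 → posterior Inverse-Gamma(31/10, 141/8)
obs 4: x=-3 → posterior Inverse-Gamma(18/5, 75/4)
obs 5: x=5/2 → posterior Inverse-Gamma(41/10, 107/4)
obs 6: x=-3/2 → posterior Inverse-Gamma(23/5, 107/4)
obs 7: x=-1/4 → posterior Inverse-Gamma(51/10, 881/32)
obs 8: x=2 → posterior Inverse-Gamma(28/5, 1077/32)
obs 9: x=-1/4 → posterior Inverse-Gamma(61/10, 551/16)
obs 10: x=-1/4 → posterior Inverse-Gamma(33/5, 1127/32)
obs 11: x=-7 → posterior Inverse-Gamma(71/10, 1611/32)

alpha=71/10, beta=1611/32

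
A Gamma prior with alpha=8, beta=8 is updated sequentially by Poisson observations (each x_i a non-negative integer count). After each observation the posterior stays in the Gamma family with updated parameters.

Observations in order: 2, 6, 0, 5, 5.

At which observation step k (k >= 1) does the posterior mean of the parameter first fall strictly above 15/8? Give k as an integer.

k = 5

obs 1: x=2 → posterior Gamma(10, 9)
obs 2: x=6 → posterior Gamma(16, 10)
obs 3: x=0 → posterior Gamma(16, 11)
obs 4: x=5 → posterior Gamma(21, 12)
obs 5: x=5 → posterior Gamma(26, 13)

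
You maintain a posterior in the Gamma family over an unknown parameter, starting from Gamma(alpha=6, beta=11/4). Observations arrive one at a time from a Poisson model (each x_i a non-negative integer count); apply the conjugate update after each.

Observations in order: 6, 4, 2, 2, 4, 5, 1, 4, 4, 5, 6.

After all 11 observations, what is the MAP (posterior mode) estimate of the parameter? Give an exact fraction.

obs 1: x=6 → posterior Gamma(12, 15/4)
obs 2: x=4 → posterior Gamma(16, 19/4)
obs 3: x=2 → posterior Gamma(18, 23/4)
obs 4: x=2 → posterior Gamma(20, 27/4)
obs 5: x=4 → posterior Gamma(24, 31/4)
obs 6: x=5 → posterior Gamma(29, 35/4)
obs 7: x=1 → posterior Gamma(30, 39/4)
obs 8: x=4 → posterior Gamma(34, 43/4)
obs 9: x=4 → posterior Gamma(38, 47/4)
obs 10: x=5 → posterior Gamma(43, 51/4)
obs 11: x=6 → posterior Gamma(49, 55/4)

192/55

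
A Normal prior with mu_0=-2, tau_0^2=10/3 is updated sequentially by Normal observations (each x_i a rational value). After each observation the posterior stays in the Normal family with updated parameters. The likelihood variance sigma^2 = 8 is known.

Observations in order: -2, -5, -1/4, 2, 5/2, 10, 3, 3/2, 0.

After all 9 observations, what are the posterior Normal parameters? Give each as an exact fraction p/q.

obs 1: x=-2 → posterior Normal(-2, 40/17)
obs 2: x=-5 → posterior Normal(-59/22, 20/11)
obs 3: x=-1/4 → posterior Normal(-241/108, 40/27)
obs 4: x=2 → posterior Normal(-201/128, 5/4)
obs 5: x=5/2 → posterior Normal(-151/148, 40/37)
obs 6: x=10 → posterior Normal(7/24, 20/21)
obs 7: x=3 → posterior Normal(109/188, 40/47)
obs 8: x=3/2 → posterior Normal(139/208, 10/13)
obs 9: x=0 → posterior Normal(139/228, 40/57)

mu_0=139/228, tau_0^2=40/57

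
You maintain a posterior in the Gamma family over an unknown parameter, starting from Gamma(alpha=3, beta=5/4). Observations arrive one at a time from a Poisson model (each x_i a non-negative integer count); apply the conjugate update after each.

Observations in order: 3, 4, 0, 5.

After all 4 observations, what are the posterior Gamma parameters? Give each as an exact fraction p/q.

alpha=15, beta=21/4

obs 1: x=3 → posterior Gamma(6, 9/4)
obs 2: x=4 → posterior Gamma(10, 13/4)
obs 3: x=0 → posterior Gamma(10, 17/4)
obs 4: x=5 → posterior Gamma(15, 21/4)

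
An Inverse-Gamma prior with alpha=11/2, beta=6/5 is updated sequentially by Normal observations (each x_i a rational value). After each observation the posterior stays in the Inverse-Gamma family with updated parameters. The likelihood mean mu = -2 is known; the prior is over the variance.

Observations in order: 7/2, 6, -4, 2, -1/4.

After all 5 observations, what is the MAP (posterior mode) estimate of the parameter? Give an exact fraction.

9577/1440

obs 1: x=7/2 → posterior Inverse-Gamma(6, 653/40)
obs 2: x=6 → posterior Inverse-Gamma(13/2, 1933/40)
obs 3: x=-4 → posterior Inverse-Gamma(7, 2013/40)
obs 4: x=2 → posterior Inverse-Gamma(15/2, 2333/40)
obs 5: x=-1/4 → posterior Inverse-Gamma(8, 9577/160)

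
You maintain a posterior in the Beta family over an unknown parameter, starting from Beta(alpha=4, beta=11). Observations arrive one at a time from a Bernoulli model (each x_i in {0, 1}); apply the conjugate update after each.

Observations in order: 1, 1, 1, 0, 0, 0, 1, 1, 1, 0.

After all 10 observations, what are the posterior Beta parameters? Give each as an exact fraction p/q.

alpha=10, beta=15

obs 1: x=1 → posterior Beta(5, 11)
obs 2: x=1 → posterior Beta(6, 11)
obs 3: x=1 → posterior Beta(7, 11)
obs 4: x=0 → posterior Beta(7, 12)
obs 5: x=0 → posterior Beta(7, 13)
obs 6: x=0 → posterior Beta(7, 14)
obs 7: x=1 → posterior Beta(8, 14)
obs 8: x=1 → posterior Beta(9, 14)
obs 9: x=1 → posterior Beta(10, 14)
obs 10: x=0 → posterior Beta(10, 15)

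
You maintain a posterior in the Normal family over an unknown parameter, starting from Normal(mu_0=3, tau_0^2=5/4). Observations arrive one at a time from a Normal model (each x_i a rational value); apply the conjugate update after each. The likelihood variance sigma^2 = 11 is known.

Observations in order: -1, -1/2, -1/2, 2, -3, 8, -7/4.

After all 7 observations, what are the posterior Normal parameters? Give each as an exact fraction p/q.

mu_0=593/316, tau_0^2=55/79

obs 1: x=-1 → posterior Normal(127/49, 55/49)
obs 2: x=-1/2 → posterior Normal(83/36, 55/54)
obs 3: x=-1/2 → posterior Normal(122/59, 55/59)
obs 4: x=2 → posterior Normal(33/16, 55/64)
obs 5: x=-3 → posterior Normal(39/23, 55/69)
obs 6: x=8 → posterior Normal(157/74, 55/74)
obs 7: x=-7/4 → posterior Normal(593/316, 55/79)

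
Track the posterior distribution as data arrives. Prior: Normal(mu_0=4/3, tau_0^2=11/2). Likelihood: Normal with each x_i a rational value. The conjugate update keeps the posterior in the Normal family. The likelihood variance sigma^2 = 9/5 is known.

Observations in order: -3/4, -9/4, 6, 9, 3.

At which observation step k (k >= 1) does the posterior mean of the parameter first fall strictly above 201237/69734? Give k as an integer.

k = 5

obs 1: x=-3/4 → posterior Normal(-69/292, 99/73)
obs 2: x=-9/4 → posterior Normal(-141/128, 99/128)
obs 3: x=6 → posterior Normal(63/61, 33/61)
obs 4: x=9 → posterior Normal(342/119, 99/238)
obs 5: x=3 → posterior Normal(849/293, 99/293)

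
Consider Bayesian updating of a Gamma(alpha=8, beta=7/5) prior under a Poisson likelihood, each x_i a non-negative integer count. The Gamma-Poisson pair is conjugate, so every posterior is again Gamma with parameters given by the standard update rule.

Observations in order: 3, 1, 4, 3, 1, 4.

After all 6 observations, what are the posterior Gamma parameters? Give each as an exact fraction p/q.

obs 1: x=3 → posterior Gamma(11, 12/5)
obs 2: x=1 → posterior Gamma(12, 17/5)
obs 3: x=4 → posterior Gamma(16, 22/5)
obs 4: x=3 → posterior Gamma(19, 27/5)
obs 5: x=1 → posterior Gamma(20, 32/5)
obs 6: x=4 → posterior Gamma(24, 37/5)

alpha=24, beta=37/5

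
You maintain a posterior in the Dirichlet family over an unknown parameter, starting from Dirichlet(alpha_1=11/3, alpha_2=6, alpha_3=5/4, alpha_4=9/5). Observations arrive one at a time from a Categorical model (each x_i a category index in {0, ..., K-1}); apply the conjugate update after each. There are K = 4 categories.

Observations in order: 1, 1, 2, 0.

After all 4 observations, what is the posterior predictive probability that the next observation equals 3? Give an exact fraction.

108/1003

obs 1: x=1 → posterior Dirichlet(11/3, 7, 5/4, 9/5)
obs 2: x=1 → posterior Dirichlet(11/3, 8, 5/4, 9/5)
obs 3: x=2 → posterior Dirichlet(11/3, 8, 9/4, 9/5)
obs 4: x=0 → posterior Dirichlet(14/3, 8, 9/4, 9/5)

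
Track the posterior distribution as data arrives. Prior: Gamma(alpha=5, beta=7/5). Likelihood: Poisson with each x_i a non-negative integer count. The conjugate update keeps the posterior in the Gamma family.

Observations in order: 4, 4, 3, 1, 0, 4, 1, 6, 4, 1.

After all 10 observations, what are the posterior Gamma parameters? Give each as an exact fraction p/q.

alpha=33, beta=57/5

obs 1: x=4 → posterior Gamma(9, 12/5)
obs 2: x=4 → posterior Gamma(13, 17/5)
obs 3: x=3 → posterior Gamma(16, 22/5)
obs 4: x=1 → posterior Gamma(17, 27/5)
obs 5: x=0 → posterior Gamma(17, 32/5)
obs 6: x=4 → posterior Gamma(21, 37/5)
obs 7: x=1 → posterior Gamma(22, 42/5)
obs 8: x=6 → posterior Gamma(28, 47/5)
obs 9: x=4 → posterior Gamma(32, 52/5)
obs 10: x=1 → posterior Gamma(33, 57/5)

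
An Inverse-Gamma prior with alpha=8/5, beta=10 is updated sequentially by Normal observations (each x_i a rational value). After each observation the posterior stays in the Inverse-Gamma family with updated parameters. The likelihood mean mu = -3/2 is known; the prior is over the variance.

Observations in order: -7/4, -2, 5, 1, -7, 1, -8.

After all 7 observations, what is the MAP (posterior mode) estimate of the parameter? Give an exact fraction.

11805/976

obs 1: x=-7/4 → posterior Inverse-Gamma(21/10, 321/32)
obs 2: x=-2 → posterior Inverse-Gamma(13/5, 325/32)
obs 3: x=5 → posterior Inverse-Gamma(31/10, 1001/32)
obs 4: x=1 → posterior Inverse-Gamma(18/5, 1101/32)
obs 5: x=-7 → posterior Inverse-Gamma(41/10, 1585/32)
obs 6: x=1 → posterior Inverse-Gamma(23/5, 1685/32)
obs 7: x=-8 → posterior Inverse-Gamma(51/10, 2361/32)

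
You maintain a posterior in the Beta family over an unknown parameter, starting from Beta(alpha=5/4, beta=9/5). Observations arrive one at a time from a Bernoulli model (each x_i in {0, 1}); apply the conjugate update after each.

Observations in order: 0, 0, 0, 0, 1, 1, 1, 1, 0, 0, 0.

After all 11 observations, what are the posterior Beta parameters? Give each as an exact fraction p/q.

obs 1: x=0 → posterior Beta(5/4, 14/5)
obs 2: x=0 → posterior Beta(5/4, 19/5)
obs 3: x=0 → posterior Beta(5/4, 24/5)
obs 4: x=0 → posterior Beta(5/4, 29/5)
obs 5: x=1 → posterior Beta(9/4, 29/5)
obs 6: x=1 → posterior Beta(13/4, 29/5)
obs 7: x=1 → posterior Beta(17/4, 29/5)
obs 8: x=1 → posterior Beta(21/4, 29/5)
obs 9: x=0 → posterior Beta(21/4, 34/5)
obs 10: x=0 → posterior Beta(21/4, 39/5)
obs 11: x=0 → posterior Beta(21/4, 44/5)

alpha=21/4, beta=44/5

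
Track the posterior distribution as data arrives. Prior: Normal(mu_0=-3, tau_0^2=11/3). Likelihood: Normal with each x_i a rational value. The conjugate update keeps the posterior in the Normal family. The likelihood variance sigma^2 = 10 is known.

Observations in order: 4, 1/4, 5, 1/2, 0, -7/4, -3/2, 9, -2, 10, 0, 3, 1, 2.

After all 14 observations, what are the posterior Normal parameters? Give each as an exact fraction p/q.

obs 1: x=4 → posterior Normal(-46/41, 110/41)
obs 2: x=1/4 → posterior Normal(-173/208, 55/26)
obs 3: x=5 → posterior Normal(47/252, 110/63)
obs 4: x=1/2 → posterior Normal(69/296, 55/37)
obs 5: x=0 → posterior Normal(69/340, 22/17)
obs 6: x=-7/4 → posterior Normal(-1/48, 55/48)
obs 7: x=-3/2 → posterior Normal(-37/214, 110/107)
obs 8: x=9 → posterior Normal(161/236, 55/59)
obs 9: x=-2 → posterior Normal(39/86, 110/129)
obs 10: x=10 → posterior Normal(337/280, 11/14)
obs 11: x=0 → posterior Normal(337/302, 110/151)
obs 12: x=3 → posterior Normal(403/324, 55/81)
obs 13: x=1 → posterior Normal(425/346, 110/173)
obs 14: x=2 → posterior Normal(469/368, 55/92)

mu_0=469/368, tau_0^2=55/92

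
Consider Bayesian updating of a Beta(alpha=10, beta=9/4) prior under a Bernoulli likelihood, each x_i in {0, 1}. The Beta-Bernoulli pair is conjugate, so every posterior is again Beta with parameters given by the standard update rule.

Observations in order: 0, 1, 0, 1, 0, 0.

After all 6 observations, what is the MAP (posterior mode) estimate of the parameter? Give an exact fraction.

44/65

obs 1: x=0 → posterior Beta(10, 13/4)
obs 2: x=1 → posterior Beta(11, 13/4)
obs 3: x=0 → posterior Beta(11, 17/4)
obs 4: x=1 → posterior Beta(12, 17/4)
obs 5: x=0 → posterior Beta(12, 21/4)
obs 6: x=0 → posterior Beta(12, 25/4)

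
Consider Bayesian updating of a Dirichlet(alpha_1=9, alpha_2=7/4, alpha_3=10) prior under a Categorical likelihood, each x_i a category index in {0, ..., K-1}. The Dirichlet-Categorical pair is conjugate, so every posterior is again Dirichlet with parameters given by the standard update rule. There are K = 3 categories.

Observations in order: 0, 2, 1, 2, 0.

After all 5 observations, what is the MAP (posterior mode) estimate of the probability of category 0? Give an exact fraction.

40/91

obs 1: x=0 → posterior Dirichlet(10, 7/4, 10)
obs 2: x=2 → posterior Dirichlet(10, 7/4, 11)
obs 3: x=1 → posterior Dirichlet(10, 11/4, 11)
obs 4: x=2 → posterior Dirichlet(10, 11/4, 12)
obs 5: x=0 → posterior Dirichlet(11, 11/4, 12)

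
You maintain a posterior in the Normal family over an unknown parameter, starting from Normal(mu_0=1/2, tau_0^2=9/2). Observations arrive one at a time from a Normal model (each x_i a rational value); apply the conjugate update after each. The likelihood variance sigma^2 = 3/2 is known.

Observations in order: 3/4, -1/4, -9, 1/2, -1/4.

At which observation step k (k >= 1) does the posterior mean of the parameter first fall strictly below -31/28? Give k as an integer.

k = 3

obs 1: x=3/4 → posterior Normal(11/16, 9/8)
obs 2: x=-1/4 → posterior Normal(2/7, 9/14)
obs 3: x=-9 → posterior Normal(-5/2, 9/20)
obs 4: x=1/2 → posterior Normal(-47/26, 9/26)
obs 5: x=-1/4 → posterior Normal(-97/64, 9/32)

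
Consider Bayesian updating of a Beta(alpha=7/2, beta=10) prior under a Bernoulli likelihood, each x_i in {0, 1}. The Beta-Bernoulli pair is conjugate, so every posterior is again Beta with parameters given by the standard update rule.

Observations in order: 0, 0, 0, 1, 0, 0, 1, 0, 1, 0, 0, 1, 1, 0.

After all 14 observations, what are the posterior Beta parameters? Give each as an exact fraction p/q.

alpha=17/2, beta=19

obs 1: x=0 → posterior Beta(7/2, 11)
obs 2: x=0 → posterior Beta(7/2, 12)
obs 3: x=0 → posterior Beta(7/2, 13)
obs 4: x=1 → posterior Beta(9/2, 13)
obs 5: x=0 → posterior Beta(9/2, 14)
obs 6: x=0 → posterior Beta(9/2, 15)
obs 7: x=1 → posterior Beta(11/2, 15)
obs 8: x=0 → posterior Beta(11/2, 16)
obs 9: x=1 → posterior Beta(13/2, 16)
obs 10: x=0 → posterior Beta(13/2, 17)
obs 11: x=0 → posterior Beta(13/2, 18)
obs 12: x=1 → posterior Beta(15/2, 18)
obs 13: x=1 → posterior Beta(17/2, 18)
obs 14: x=0 → posterior Beta(17/2, 19)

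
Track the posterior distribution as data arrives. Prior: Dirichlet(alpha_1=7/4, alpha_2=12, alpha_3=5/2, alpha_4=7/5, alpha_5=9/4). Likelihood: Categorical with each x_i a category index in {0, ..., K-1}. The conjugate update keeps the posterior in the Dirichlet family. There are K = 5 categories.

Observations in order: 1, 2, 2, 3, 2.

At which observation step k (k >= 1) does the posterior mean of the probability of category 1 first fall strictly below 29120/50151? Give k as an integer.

k = 3

obs 1: x=1 → posterior Dirichlet(7/4, 13, 5/2, 7/5, 9/4)
obs 2: x=2 → posterior Dirichlet(7/4, 13, 7/2, 7/5, 9/4)
obs 3: x=2 → posterior Dirichlet(7/4, 13, 9/2, 7/5, 9/4)
obs 4: x=3 → posterior Dirichlet(7/4, 13, 9/2, 12/5, 9/4)
obs 5: x=2 → posterior Dirichlet(7/4, 13, 11/2, 12/5, 9/4)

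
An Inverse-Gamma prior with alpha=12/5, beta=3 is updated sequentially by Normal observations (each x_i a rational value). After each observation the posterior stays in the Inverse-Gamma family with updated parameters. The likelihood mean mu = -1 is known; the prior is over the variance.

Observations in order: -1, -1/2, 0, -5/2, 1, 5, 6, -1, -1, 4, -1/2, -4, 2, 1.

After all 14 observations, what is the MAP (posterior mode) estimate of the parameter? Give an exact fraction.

2915/416

obs 1: x=-1 → posterior Inverse-Gamma(29/10, 3)
obs 2: x=-1/2 → posterior Inverse-Gamma(17/5, 25/8)
obs 3: x=0 → posterior Inverse-Gamma(39/10, 29/8)
obs 4: x=-5/2 → posterior Inverse-Gamma(22/5, 19/4)
obs 5: x=1 → posterior Inverse-Gamma(49/10, 27/4)
obs 6: x=5 → posterior Inverse-Gamma(27/5, 99/4)
obs 7: x=6 → posterior Inverse-Gamma(59/10, 197/4)
obs 8: x=-1 → posterior Inverse-Gamma(32/5, 197/4)
obs 9: x=-1 → posterior Inverse-Gamma(69/10, 197/4)
obs 10: x=4 → posterior Inverse-Gamma(37/5, 247/4)
obs 11: x=-1/2 → posterior Inverse-Gamma(79/10, 495/8)
obs 12: x=-4 → posterior Inverse-Gamma(42/5, 531/8)
obs 13: x=2 → posterior Inverse-Gamma(89/10, 567/8)
obs 14: x=1 → posterior Inverse-Gamma(47/5, 583/8)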